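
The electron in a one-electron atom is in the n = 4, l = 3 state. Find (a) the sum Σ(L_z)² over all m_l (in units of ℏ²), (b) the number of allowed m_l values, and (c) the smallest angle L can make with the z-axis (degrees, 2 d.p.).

Σ m_l² = 28, so Σ(L_z)² = 28 ℏ².
There are 2l+1 = 7 values of m_l.
cos θ_min = 3/√12, so θ_min ≈ 30.00°.

Σ(L_z)² = 28 ℏ²; 7 values; θ_min ≈ 30.00°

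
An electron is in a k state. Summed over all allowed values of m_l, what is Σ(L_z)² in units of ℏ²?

For a k orbital, l = 7.
m_l runs from −7 to 7, i.e. {-7, -6, -5, -4, -3, -2, -1, 0, 1, 2, 3, 4, 5, 6, 7}.
Σ m_l² = l(l+1)(2l+1)/3 = 7·8·15/3 = 280.

Σ(L_z)² = 280 ℏ²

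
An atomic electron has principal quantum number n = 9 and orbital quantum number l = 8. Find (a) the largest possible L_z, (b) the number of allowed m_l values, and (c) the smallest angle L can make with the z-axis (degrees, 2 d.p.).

L_z,max = 8ℏ; 17 values; θ_min ≈ 19.47°

L_z,max = lℏ = 8ℏ.
There are 2l+1 = 17 values of m_l.
cos θ_min = 8/√72, so θ_min ≈ 19.47°.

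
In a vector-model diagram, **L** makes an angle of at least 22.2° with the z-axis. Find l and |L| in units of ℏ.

cos²θ_min = l/(l+1) = 0.8572.
l = cos²θ/sin²θ ≈ 6.
Then |L| = ℏ√(6·7) = √42 ℏ.

l = 6, |L| = √42 ℏ ≈ 6.481ℏ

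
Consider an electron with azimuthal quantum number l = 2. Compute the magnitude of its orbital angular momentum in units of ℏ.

|L| = √6 ℏ ≈ 2.449ℏ

|L| = ℏ√(l(l+1)) = ℏ√(2·3) = √6 ℏ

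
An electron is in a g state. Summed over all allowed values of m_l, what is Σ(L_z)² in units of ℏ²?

G corresponds to l = 4.
m_l ∈ {-4, -3, -2, -1, 0, 1, 2, 3, 4}.
Σ m_l² = 2·(1 + 4 + 9 + 16) = 60.

Σ(L_z)² = 60 ℏ²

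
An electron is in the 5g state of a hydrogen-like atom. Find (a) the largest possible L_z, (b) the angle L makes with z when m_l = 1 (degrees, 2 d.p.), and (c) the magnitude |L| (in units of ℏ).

5g means n = 5, l = 4.
L_z,max = lℏ = 4ℏ.
For m_l = 1: cos θ = 1/√20, θ ≈ 77.08°.
|L| = ℏ√(4·5) = 2√5 ℏ ≈ 4.472ℏ.

L_z,max = 4ℏ; θ(m_l=1) ≈ 77.08°; |L| = 2√5 ℏ ≈ 4.472ℏ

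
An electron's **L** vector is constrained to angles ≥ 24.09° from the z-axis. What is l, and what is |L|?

l = 5, |L| = √30 ℏ ≈ 5.477ℏ

cos²θ_min = l/(l+1) = 0.8334.
l = cos²θ/sin²θ ≈ 5.
Then |L| = ℏ√(5·6) = √30 ℏ.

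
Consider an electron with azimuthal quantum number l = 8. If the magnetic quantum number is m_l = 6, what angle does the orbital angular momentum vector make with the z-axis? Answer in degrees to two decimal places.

θ ≈ 45.00°

|L| = ℏ√(l(l+1)) = 6√2 ℏ.
L_z = m_l ℏ = 6ℏ.
cos θ = L_z/|L| = 6/√72, so θ ≈ 45.00°.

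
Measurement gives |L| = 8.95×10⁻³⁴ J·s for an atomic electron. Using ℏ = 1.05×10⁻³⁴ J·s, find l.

|L|/ℏ = (8.95×10⁻³⁴)/(1.05×10⁻³⁴) ≈ 8.524.
(|L|/ℏ)² = l(l+1) ≈ 72.66 ⇒ l = 8.

l = 8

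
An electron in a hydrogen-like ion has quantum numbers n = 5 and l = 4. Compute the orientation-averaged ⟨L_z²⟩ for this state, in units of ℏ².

m_l runs from −4 to 4, i.e. {-4, -3, -2, -1, 0, 1, 2, 3, 4}.
⟨L_z²⟩ = ℏ²·l(l+1)/3 = 6.667ℏ².

⟨L_z²⟩ = 6.667 ℏ²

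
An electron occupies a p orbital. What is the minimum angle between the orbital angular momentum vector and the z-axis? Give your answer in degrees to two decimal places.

A p state has l = 1.
|L| = √(l(l+1)) ℏ = √2 ℏ.
The smallest angle corresponds to the largest L_z, i.e. m_l = l = 1, giving L_z = 1ℏ.
cos θ_min = 1/√2, so θ_min ≈ 45.00°.

θ_min ≈ 45.00°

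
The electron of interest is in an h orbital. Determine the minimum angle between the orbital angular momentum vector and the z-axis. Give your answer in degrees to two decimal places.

For an h orbital, l = 5.
|L|² = l(l+1)ℏ² = 30ℏ², so |L| = √30 ℏ.
The smallest angle corresponds to the largest L_z, i.e. m_l = l = 5, giving L_z = 5ℏ.
cos θ_min = 5/√30, so θ_min ≈ 24.09°.

θ_min ≈ 24.09°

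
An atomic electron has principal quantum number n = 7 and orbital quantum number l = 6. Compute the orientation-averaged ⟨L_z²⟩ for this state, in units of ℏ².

m_l runs from −6 to 6, i.e. {-6, -5, -4, -3, -2, -1, 0, 1, 2, 3, 4, 5, 6}.
⟨L_z²⟩ = ℏ²·(Σ m_l²)/(2l+1) = ℏ²·182/13 = 14ℏ².

⟨L_z²⟩ = 14 ℏ²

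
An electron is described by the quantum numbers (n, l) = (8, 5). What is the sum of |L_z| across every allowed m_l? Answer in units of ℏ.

Σ|L_z| = 30 ℏ

m_l ∈ {-5, -4, -3, -2, -1, 0, 1, 2, 3, 4, 5}.
Σ|m_l| = 2(1+2+…+5) = 30.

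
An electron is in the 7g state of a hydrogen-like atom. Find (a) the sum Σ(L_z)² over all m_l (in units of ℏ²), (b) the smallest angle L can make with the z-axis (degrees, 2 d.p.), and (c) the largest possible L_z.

The 7g subshell has l = 4.
Σ m_l² = 60, so Σ(L_z)² = 60 ℏ².
cos θ_min = 4/√20, so θ_min ≈ 26.57°.
L_z,max = lℏ = 4ℏ.

Σ(L_z)² = 60 ℏ²; θ_min ≈ 26.57°; L_z,max = 4ℏ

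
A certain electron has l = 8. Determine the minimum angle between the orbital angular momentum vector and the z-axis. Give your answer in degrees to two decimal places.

|L| = ℏ√(l(l+1)) = 6√2 ℏ.
The smallest angle corresponds to the largest L_z, i.e. m_l = l = 8, giving L_z = 8ℏ.
cos θ_min = 8/√72, so θ_min ≈ 19.47°.

θ_min ≈ 19.47°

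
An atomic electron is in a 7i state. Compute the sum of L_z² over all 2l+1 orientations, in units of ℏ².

Σ(L_z)² = 182 ℏ²

The 7i subshell has l = 6.
m_l ∈ {-6, -5, -4, -3, -2, -1, 0, 1, 2, 3, 4, 5, 6}.
Σ m_l² = 2·(1 + 4 + 9 + 16 + 25 + 36) = 182.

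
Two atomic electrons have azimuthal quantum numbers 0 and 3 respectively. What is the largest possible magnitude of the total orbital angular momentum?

By the triangle rule, |l₁ − l₂| ≤ L ≤ l₁ + l₂.
So L can be 3.
The largest magnitude corresponds to L = 3: |L_tot| = ℏ√(3·4) = 2√3 ℏ.

|L_tot|_max = 2√3 ℏ ≈ 3.464ℏ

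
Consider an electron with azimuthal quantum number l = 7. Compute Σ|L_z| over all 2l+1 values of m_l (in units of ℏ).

The allowed m_l values are -7, -6, -5, -4, -3, -2, -1, 0, 1, 2, 3, 4, 5, 6, 7.
Σ|m_l| = 2(1+2+…+7) = 56.

Σ|L_z| = 56 ℏ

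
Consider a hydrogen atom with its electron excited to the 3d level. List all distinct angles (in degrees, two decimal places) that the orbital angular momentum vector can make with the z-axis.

The 3d level has l = 2.
|L| = √(l(l+1)) ℏ = √6 ℏ.
cos θ = m_l/√6 for each m_l ∈ {-2, -1, 0, 1, 2}.

θ ∈ {35.26°, 65.91°, 90.00°, 114.09°, 144.74°}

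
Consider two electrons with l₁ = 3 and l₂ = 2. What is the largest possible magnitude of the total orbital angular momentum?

L runs from |3 − 2| = 1 to 3 + 2 = 5.
Allowed values: L = 1, 2, 3, 4, 5.
The largest magnitude corresponds to L = 5: |L_tot| = ℏ√(5·6) = √30 ℏ.

|L_tot|_max = √30 ℏ ≈ 5.477ℏ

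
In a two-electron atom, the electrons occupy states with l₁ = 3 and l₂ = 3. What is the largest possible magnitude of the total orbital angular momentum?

|L_tot|_max = √42 ℏ ≈ 6.481ℏ

By the triangle rule, |l₁ − l₂| ≤ L ≤ l₁ + l₂.
So L can be 0, 1, 2, 3, 4, 5, 6.
The largest magnitude corresponds to L = 6: |L_tot| = ℏ√(6·7) = √42 ℏ.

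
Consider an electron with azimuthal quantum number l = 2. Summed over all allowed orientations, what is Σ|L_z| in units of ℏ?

m_l runs from −2 to 2, i.e. {-2, -1, 0, 1, 2}.
Σ|m_l| = 2(1+2+…+2) = 6.

Σ|L_z| = 6 ℏ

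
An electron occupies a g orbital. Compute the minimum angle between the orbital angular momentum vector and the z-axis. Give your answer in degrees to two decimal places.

A g state has l = 4.
|L|² = l(l+1)ℏ² = 20ℏ², so |L| = 2√5 ℏ.
The smallest angle corresponds to the largest L_z, i.e. m_l = l = 4, giving L_z = 4ℏ.
cos θ_min = 4/√20, so θ_min ≈ 26.57°.

θ_min ≈ 26.57°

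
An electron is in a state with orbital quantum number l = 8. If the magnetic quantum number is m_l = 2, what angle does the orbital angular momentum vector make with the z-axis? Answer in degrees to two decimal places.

|L| = ℏ√(l(l+1)) = 6√2 ℏ.
L_z = m_l ℏ = 2ℏ.
cos θ = L_z/|L| = 2/√72, so θ ≈ 76.37°.

θ ≈ 76.37°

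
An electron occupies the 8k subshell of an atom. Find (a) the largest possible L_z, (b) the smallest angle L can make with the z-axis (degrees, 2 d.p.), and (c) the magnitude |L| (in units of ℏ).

The 8k subshell has l = 7.
L_z,max = lℏ = 7ℏ.
cos θ_min = 7/√56, so θ_min ≈ 20.70°.
|L| = ℏ√(7·8) = 2√14 ℏ ≈ 7.483ℏ.

L_z,max = 7ℏ; θ_min ≈ 20.70°; |L| = 2√14 ℏ ≈ 7.483ℏ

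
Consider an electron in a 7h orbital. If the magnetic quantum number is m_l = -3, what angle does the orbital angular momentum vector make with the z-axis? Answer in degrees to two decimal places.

For 7h, l = 5.
|L|² = l(l+1)ℏ² = 30ℏ², so |L| = √30 ℏ.
L_z = m_l ℏ = −3ℏ.
cos θ = L_z/|L| = -3/√30, so θ ≈ 123.21°.

θ ≈ 123.21°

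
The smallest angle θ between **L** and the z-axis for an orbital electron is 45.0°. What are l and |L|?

l = 1, |L| = √2 ℏ ≈ 1.414ℏ

cos θ_min = l/√(l(l+1)) = √(l/(l+1)), so l/(l+1) = cos²(45.0°) = 0.5000.
l = cos²θ/sin²θ ≈ 1.
Then |L| = ℏ√(1·2) = √2 ℏ.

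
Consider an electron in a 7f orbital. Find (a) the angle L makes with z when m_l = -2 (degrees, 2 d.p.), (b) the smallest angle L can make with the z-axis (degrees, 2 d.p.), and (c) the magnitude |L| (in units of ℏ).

θ(m_l=-2) ≈ 125.26°; θ_min ≈ 30.00°; |L| = 2√3 ℏ ≈ 3.464ℏ

7f means n = 7, l = 3.
For m_l = -2: cos θ = -2/√12, θ ≈ 125.26°.
cos θ_min = 3/√12, so θ_min ≈ 30.00°.
|L| = ℏ√(3·4) = 2√3 ℏ ≈ 3.464ℏ.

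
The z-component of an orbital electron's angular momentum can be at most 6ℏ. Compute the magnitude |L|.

|L| = √42 ℏ ≈ 6.481ℏ

Since max m_l = l, l = 6.
|L| = ℏ√(l(l+1)) = √42 ℏ.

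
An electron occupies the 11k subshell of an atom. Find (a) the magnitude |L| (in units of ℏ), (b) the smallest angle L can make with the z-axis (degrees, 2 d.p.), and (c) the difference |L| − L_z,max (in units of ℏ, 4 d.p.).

11k means n = 11, l = 7.
|L| = ℏ√(7·8) = 2√14 ℏ ≈ 7.483ℏ.
cos θ_min = 7/√56, so θ_min ≈ 20.70°.
|L| − L_z,max = (2√14 − 7)ℏ ≈ 0.4833ℏ.

|L| = 2√14 ℏ ≈ 7.483ℏ; θ_min ≈ 20.70°; |L|−L_z,max ≈ 0.4833ℏ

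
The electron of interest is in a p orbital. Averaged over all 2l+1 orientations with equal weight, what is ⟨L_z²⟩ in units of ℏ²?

For a p orbital, l = 1.
m_l runs from −1 to 1, i.e. {-1, 0, 1}.
⟨L_z²⟩ = ℏ²·l(l+1)/3 = 0.6667ℏ².

⟨L_z²⟩ = 0.6667 ℏ²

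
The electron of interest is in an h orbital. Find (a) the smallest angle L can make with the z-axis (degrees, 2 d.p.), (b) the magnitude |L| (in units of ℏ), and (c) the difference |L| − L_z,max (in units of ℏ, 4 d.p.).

θ_min ≈ 24.09°; |L| = √30 ℏ ≈ 5.477ℏ; |L|−L_z,max ≈ 0.4772ℏ

For an h orbital, l = 5.
cos θ_min = 5/√30, so θ_min ≈ 24.09°.
|L| = ℏ√(5·6) = √30 ℏ ≈ 5.477ℏ.
|L| − L_z,max = (√30 − 5)ℏ ≈ 0.4772ℏ.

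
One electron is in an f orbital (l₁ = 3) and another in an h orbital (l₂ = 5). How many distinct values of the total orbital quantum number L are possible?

Angular momentum addition gives L = |l₁ − l₂|, …, l₁ + l₂.
L ∈ {2, 3, 4, 5, 6, 7, 8}.
That is 7 values.

7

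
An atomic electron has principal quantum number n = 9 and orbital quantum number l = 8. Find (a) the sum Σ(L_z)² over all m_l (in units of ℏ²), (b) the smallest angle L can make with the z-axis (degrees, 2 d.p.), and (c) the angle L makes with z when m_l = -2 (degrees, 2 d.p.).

Σ(L_z)² = 408 ℏ²; θ_min ≈ 19.47°; θ(m_l=-2) ≈ 103.63°

Σ m_l² = 408, so Σ(L_z)² = 408 ℏ².
cos θ_min = 8/√72, so θ_min ≈ 19.47°.
For m_l = -2: cos θ = -2/√72, θ ≈ 103.63°.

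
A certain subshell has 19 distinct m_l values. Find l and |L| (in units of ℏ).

2l + 1 = 19 ⇒ l = 9.
|L| = ℏ√(l(l+1)) = ℏ√(9·10) = 3√10 ℏ.

l = 9, |L| = 3√10 ℏ ≈ 9.487ℏ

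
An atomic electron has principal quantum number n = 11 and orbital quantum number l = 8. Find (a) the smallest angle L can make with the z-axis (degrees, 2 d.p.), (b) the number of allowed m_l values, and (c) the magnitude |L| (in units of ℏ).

θ_min ≈ 19.47°; 17 values; |L| = 6√2 ℏ ≈ 8.485ℏ

cos θ_min = 8/√72, so θ_min ≈ 19.47°.
There are 2l+1 = 17 values of m_l.
|L| = ℏ√(8·9) = 6√2 ℏ ≈ 8.485ℏ.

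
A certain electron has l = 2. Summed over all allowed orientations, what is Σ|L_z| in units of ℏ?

Σ|L_z| = 6 ℏ

m_l ∈ {-2, -1, 0, 1, 2}.
Σ|m_l| = 2·2(2+1)/2 = 6.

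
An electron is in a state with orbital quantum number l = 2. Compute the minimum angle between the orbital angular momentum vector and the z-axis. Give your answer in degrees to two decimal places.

θ_min ≈ 35.26°

|L| = √(l(l+1)) ℏ = √6 ℏ.
The smallest angle corresponds to the largest L_z, i.e. m_l = l = 2, giving L_z = 2ℏ.
cos θ_min = 2/√6, so θ_min ≈ 35.26°.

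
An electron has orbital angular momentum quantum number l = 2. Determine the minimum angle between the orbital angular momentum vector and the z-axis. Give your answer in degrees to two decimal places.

θ_min ≈ 35.26°

|L| = √(l(l+1)) ℏ = √6 ℏ.
The smallest angle corresponds to the largest L_z, i.e. m_l = l = 2, giving L_z = 2ℏ.
cos θ_min = 2/√6, so θ_min ≈ 35.26°.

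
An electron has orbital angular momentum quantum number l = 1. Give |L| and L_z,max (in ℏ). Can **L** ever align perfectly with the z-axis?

No: L_z,max = 1ℏ < |L| = √2 ℏ ≈ 1.414ℏ

|L| = √2 ℏ ≈ 1.4142ℏ, while L_z,max = lℏ = 1ℏ.
Since |L| > L_z,max, the vector can never point exactly along z; the closest it comes is θ_min = arccos(1/√2) ≈ 45.0°.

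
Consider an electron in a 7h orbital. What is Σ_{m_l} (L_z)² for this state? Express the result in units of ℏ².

The 7h subshell has l = 5.
The allowed m_l values are -5, -4, -3, -2, -1, 0, 1, 2, 3, 4, 5.
Σ m_l² = l(l+1)(2l+1)/3 = 5·6·11/3 = 110.

Σ(L_z)² = 110 ℏ²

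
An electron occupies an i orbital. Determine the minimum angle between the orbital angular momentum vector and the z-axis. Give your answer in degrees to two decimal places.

θ_min ≈ 22.21°

For an i orbital, l = 6.
|L| = ℏ√(l(l+1)) = √42 ℏ.
The smallest angle corresponds to the largest L_z, i.e. m_l = l = 6, giving L_z = 6ℏ.
cos θ_min = 6/√42, so θ_min ≈ 22.21°.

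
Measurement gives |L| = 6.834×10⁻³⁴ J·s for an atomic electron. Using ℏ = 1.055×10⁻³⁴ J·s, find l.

l = 6

In units of ℏ, |L| ≈ 6.478.
l(l+1) ≈ 6.478² ≈ 41.96, so l = 6.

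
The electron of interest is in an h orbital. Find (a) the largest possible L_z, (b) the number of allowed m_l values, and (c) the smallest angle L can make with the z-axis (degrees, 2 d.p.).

L_z,max = 5ℏ; 11 values; θ_min ≈ 24.09°

H corresponds to l = 5.
L_z,max = lℏ = 5ℏ.
There are 2l+1 = 11 values of m_l.
cos θ_min = 5/√30, so θ_min ≈ 24.09°.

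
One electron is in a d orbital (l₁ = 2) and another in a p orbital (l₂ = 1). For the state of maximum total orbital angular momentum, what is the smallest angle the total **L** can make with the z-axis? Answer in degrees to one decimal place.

L runs from |2 − 1| = 1 to 2 + 1 = 3.
So L can be 1, 2, 3.
The maximum is L = 3, with |L_tot| = ℏ√(3·4) = 2√3 ℏ.
The minimum angle with z is arccos(3/√12) ≈ 30.0°.

θ_min ≈ 30.0°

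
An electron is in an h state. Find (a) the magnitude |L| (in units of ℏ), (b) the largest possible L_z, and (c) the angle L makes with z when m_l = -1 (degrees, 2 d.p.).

For an h orbital, l = 5.
|L| = ℏ√(5·6) = √30 ℏ ≈ 5.477ℏ.
L_z,max = lℏ = 5ℏ.
For m_l = -1: cos θ = -1/√30, θ ≈ 100.52°.

|L| = √30 ℏ ≈ 5.477ℏ; L_z,max = 5ℏ; θ(m_l=-1) ≈ 100.52°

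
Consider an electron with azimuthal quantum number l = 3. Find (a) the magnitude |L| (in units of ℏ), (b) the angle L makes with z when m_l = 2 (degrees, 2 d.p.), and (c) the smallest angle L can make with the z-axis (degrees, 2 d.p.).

|L| = ℏ√(3·4) = 2√3 ℏ ≈ 3.464ℏ.
For m_l = 2: cos θ = 2/√12, θ ≈ 54.74°.
cos θ_min = 3/√12, so θ_min ≈ 30.00°.

|L| = 2√3 ℏ ≈ 3.464ℏ; θ(m_l=2) ≈ 54.74°; θ_min ≈ 30.00°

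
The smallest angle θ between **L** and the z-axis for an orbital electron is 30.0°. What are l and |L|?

cos²θ_min = l/(l+1) = 0.7500.
l = cos²θ/sin²θ ≈ 3.
Then |L| = ℏ√(3·4) = 2√3 ℏ.

l = 3, |L| = 2√3 ℏ ≈ 3.464ℏ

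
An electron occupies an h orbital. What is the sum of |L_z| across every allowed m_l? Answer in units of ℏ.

Σ|L_z| = 30 ℏ

An h state has l = 5.
m_l ∈ {-5, -4, -3, -2, -1, 0, 1, 2, 3, 4, 5}.
Σ|m_l| = l(l+1) = 30.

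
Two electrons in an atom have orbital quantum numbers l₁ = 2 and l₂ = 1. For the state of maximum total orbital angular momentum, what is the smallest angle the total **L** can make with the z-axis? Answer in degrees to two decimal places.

Angular momentum addition gives L = |l₁ − l₂|, …, l₁ + l₂.
L ∈ {1, 2, 3}.
The maximum is L = 3, with |L_tot| = ℏ√(3·4) = 2√3 ℏ.
The minimum angle with z is arccos(3/√12) ≈ 30.00°.

θ_min ≈ 30.00°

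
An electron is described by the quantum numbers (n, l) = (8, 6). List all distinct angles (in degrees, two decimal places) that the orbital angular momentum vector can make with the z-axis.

|L|² = l(l+1)ℏ² = 42ℏ², so |L| = √42 ℏ.
cos θ = m_l/√42 for each m_l ∈ {-6, -5, -4, -3, -2, -1, 0, 1, 2, 3, 4, 5, 6}.

θ ∈ {22.21°, 39.51°, 51.89°, 62.42°, 72.02°, 81.12°, 90.00°, 98.88°, 107.98°, 117.58°, 128.11°, 140.49°, 157.79°}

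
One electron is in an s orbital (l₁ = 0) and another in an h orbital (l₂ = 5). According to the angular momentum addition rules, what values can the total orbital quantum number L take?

L = 5

Angular momentum addition gives L = |l₁ − l₂|, …, l₁ + l₂.
Allowed values: L = 5.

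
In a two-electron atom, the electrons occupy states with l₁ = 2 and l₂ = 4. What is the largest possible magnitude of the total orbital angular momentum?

The total orbital quantum number L ranges from |l₁ − l₂| to l₁ + l₂ in integer steps.
So L can be 2, 3, 4, 5, 6.
The largest magnitude corresponds to L = 6: |L_tot| = ℏ√(6·7) = √42 ℏ.

|L_tot|_max = √42 ℏ ≈ 6.481ℏ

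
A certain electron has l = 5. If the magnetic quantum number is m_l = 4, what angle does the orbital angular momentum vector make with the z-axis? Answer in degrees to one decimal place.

|L| = √(l(l+1)) ℏ = √30 ℏ.
L_z = m_l ℏ = 4ℏ.
cos θ = L_z/|L| = 4/√30, so θ ≈ 43.1°.

θ ≈ 43.1°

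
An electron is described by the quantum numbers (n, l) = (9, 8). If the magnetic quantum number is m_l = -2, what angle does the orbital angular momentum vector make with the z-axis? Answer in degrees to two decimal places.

|L| = √(l(l+1)) ℏ = 6√2 ℏ.
L_z = m_l ℏ = −2ℏ.
cos θ = L_z/|L| = -2/√72, so θ ≈ 103.63°.

θ ≈ 103.63°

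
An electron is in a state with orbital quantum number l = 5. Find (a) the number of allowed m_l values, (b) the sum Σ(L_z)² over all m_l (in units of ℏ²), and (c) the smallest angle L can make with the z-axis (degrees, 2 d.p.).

There are 2l+1 = 11 values of m_l.
Σ m_l² = 110, so Σ(L_z)² = 110 ℏ².
cos θ_min = 5/√30, so θ_min ≈ 24.09°.

11 values; Σ(L_z)² = 110 ℏ²; θ_min ≈ 24.09°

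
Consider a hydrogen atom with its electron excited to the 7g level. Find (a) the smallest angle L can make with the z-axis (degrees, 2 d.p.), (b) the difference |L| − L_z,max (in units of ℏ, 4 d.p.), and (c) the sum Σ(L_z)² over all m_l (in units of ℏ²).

The 7g level has l = 4.
cos θ_min = 4/√20, so θ_min ≈ 26.57°.
|L| − L_z,max = (2√5 − 4)ℏ ≈ 0.4721ℏ.
Σ m_l² = 60, so Σ(L_z)² = 60 ℏ².

θ_min ≈ 26.57°; |L|−L_z,max ≈ 0.4721ℏ; Σ(L_z)² = 60 ℏ²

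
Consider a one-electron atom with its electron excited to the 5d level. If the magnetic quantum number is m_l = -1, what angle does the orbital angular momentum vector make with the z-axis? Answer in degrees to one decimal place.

The 5d level has l = 2.
|L|² = l(l+1)ℏ² = 6ℏ², so |L| = √6 ℏ.
L_z = m_l ℏ = −1ℏ.
cos θ = L_z/|L| = -1/√6, so θ ≈ 114.1°.

θ ≈ 114.1°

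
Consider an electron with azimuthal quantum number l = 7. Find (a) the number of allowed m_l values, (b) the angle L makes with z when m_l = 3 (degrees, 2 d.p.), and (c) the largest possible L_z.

There are 2l+1 = 15 values of m_l.
For m_l = 3: cos θ = 3/√56, θ ≈ 66.37°.
L_z,max = lℏ = 7ℏ.

15 values; θ(m_l=3) ≈ 66.37°; L_z,max = 7ℏ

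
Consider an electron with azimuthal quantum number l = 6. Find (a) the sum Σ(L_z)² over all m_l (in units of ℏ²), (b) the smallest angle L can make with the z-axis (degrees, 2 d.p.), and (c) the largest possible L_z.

Σ m_l² = 182, so Σ(L_z)² = 182 ℏ².
cos θ_min = 6/√42, so θ_min ≈ 22.21°.
L_z,max = lℏ = 6ℏ.

Σ(L_z)² = 182 ℏ²; θ_min ≈ 22.21°; L_z,max = 6ℏ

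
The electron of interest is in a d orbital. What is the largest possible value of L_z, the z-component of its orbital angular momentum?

For a d orbital, l = 2.
L_z = m_l ℏ with m_l ∈ {−2, …, 2}; the maximum is m_l = 2.

L_z,max = 2ℏ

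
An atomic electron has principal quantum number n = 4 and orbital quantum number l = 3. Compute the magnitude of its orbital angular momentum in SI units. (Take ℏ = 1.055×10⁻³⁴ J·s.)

|L| = ℏ√(l(l+1)) = ℏ√(3·4) = 2√3 ℏ
Numerically, |L| = 3.464 × (1.055×10⁻³⁴ J·s) = 3.655×10⁻³⁴ J·s.

|L| = 3.655×10⁻³⁴ J·s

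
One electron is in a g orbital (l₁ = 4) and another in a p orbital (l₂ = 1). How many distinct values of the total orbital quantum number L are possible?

3

The total orbital quantum number L ranges from |l₁ − l₂| to l₁ + l₂ in integer steps.
So L can be 3, 4, 5.
That is 3 values.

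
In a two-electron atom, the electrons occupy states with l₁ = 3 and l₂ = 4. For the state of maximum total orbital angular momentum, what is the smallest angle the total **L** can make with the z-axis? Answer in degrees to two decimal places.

L runs from |3 − 4| = 1 to 3 + 4 = 7.
Allowed values: L = 1, 2, 3, 4, 5, 6, 7.
The maximum is L = 7, with |L_tot| = ℏ√(7·8) = 2√14 ℏ.
The minimum angle with z is arccos(7/√56) ≈ 20.70°.

θ_min ≈ 20.70°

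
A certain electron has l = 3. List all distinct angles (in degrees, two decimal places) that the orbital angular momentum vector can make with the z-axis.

θ ∈ {30.00°, 54.74°, 73.22°, 90.00°, 106.78°, 125.26°, 150.00°}

|L| = ℏ√(l(l+1)) = 2√3 ℏ.
cos θ = m_l/√12 for each m_l ∈ {-3, -2, -1, 0, 1, 2, 3}.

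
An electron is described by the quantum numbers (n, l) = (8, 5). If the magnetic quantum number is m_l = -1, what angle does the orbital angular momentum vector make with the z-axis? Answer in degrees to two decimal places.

|L| = √(l(l+1)) ℏ = √30 ℏ.
L_z = m_l ℏ = −1ℏ.
cos θ = L_z/|L| = -1/√30, so θ ≈ 100.52°.

θ ≈ 100.52°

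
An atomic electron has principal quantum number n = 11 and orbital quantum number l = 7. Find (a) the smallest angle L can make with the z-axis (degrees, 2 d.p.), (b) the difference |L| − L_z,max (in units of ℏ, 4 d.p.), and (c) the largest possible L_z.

θ_min ≈ 20.70°; |L|−L_z,max ≈ 0.4833ℏ; L_z,max = 7ℏ

cos θ_min = 7/√56, so θ_min ≈ 20.70°.
|L| − L_z,max = (2√14 − 7)ℏ ≈ 0.4833ℏ.
L_z,max = lℏ = 7ℏ.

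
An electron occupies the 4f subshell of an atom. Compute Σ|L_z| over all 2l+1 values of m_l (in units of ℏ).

For 4f, l = 3.
The allowed m_l values are -3, -2, -1, 0, 1, 2, 3.
Σ|m_l| = 2(1+2+…+3) = 12.

Σ|L_z| = 12 ℏ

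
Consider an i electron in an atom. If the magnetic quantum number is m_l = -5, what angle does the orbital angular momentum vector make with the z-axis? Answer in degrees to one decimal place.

For an i orbital, l = 6.
|L| = ℏ√(l(l+1)) = √42 ℏ.
L_z = m_l ℏ = −5ℏ.
cos θ = L_z/|L| = -5/√42, so θ ≈ 140.5°.

θ ≈ 140.5°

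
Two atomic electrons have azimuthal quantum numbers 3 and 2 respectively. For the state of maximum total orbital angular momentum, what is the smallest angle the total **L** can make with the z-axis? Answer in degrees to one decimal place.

By the triangle rule, |l₁ − l₂| ≤ L ≤ l₁ + l₂.
So L can be 1, 2, 3, 4, 5.
The maximum is L = 5, with |L_tot| = ℏ√(5·6) = √30 ℏ.
The minimum angle with z is arccos(5/√30) ≈ 24.1°.

θ_min ≈ 24.1°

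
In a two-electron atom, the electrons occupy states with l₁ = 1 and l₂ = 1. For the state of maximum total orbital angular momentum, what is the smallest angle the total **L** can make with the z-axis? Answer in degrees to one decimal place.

θ_min ≈ 35.3°

Angular momentum addition gives L = |l₁ − l₂|, …, l₁ + l₂.
Allowed values: L = 0, 1, 2.
The maximum is L = 2, with |L_tot| = ℏ√(2·3) = √6 ℏ.
The minimum angle with z is arccos(2/√6) ≈ 35.3°.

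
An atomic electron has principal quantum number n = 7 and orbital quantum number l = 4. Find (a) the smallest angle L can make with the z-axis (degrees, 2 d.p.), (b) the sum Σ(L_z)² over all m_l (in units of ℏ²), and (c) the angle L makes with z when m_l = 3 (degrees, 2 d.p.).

cos θ_min = 4/√20, so θ_min ≈ 26.57°.
Σ m_l² = 60, so Σ(L_z)² = 60 ℏ².
For m_l = 3: cos θ = 3/√20, θ ≈ 47.87°.

θ_min ≈ 26.57°; Σ(L_z)² = 60 ℏ²; θ(m_l=3) ≈ 47.87°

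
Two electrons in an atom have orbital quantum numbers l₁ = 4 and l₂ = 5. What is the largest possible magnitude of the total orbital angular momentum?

By the triangle rule, |l₁ − l₂| ≤ L ≤ l₁ + l₂.
Allowed values: L = 1, 2, 3, 4, 5, 6, 7, 8, 9.
The largest magnitude corresponds to L = 9: |L_tot| = ℏ√(9·10) = 3√10 ℏ.

|L_tot|_max = 3√10 ℏ ≈ 9.487ℏ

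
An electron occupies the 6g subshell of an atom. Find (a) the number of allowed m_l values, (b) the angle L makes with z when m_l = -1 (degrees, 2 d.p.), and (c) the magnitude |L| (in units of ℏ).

For 6g, l = 4.
There are 2l+1 = 9 values of m_l.
For m_l = -1: cos θ = -1/√20, θ ≈ 102.92°.
|L| = ℏ√(4·5) = 2√5 ℏ ≈ 4.472ℏ.

9 values; θ(m_l=-1) ≈ 102.92°; |L| = 2√5 ℏ ≈ 4.472ℏ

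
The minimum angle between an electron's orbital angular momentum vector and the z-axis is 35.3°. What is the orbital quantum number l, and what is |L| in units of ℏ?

l = 2, |L| = √6 ℏ ≈ 2.449ℏ

cos θ_min = l/√(l(l+1)) = √(l/(l+1)), so l/(l+1) = cos²(35.3°) = 0.6661.
l = cos²θ/sin²θ ≈ 2.
Then |L| = ℏ√(2·3) = √6 ℏ.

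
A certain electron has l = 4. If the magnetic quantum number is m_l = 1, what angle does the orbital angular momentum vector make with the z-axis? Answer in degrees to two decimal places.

|L| = ℏ√(l(l+1)) = 2√5 ℏ.
L_z = m_l ℏ = 1ℏ.
cos θ = L_z/|L| = 1/√20, so θ ≈ 77.08°.

θ ≈ 77.08°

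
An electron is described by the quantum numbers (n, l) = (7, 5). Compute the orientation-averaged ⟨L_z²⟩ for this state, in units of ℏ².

m_l runs from −5 to 5, i.e. {-5, -4, -3, -2, -1, 0, 1, 2, 3, 4, 5}.
⟨L_z²⟩ = ℏ²·l(l+1)/3 = 10ℏ².

⟨L_z²⟩ = 10 ℏ²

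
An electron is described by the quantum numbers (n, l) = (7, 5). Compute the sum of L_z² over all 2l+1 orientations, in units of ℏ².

m_l runs from −5 to 5, i.e. {-5, -4, -3, -2, -1, 0, 1, 2, 3, 4, 5}.
Summing m² from −5 to 5: Σ m_l² = 110.

Σ(L_z)² = 110 ℏ²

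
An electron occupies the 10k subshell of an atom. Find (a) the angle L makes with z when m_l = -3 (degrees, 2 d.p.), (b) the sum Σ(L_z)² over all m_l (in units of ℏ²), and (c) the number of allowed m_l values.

The 10k subshell has l = 7.
For m_l = -3: cos θ = -3/√56, θ ≈ 113.63°.
Σ m_l² = 280, so Σ(L_z)² = 280 ℏ².
There are 2l+1 = 15 values of m_l.

θ(m_l=-3) ≈ 113.63°; Σ(L_z)² = 280 ℏ²; 15 values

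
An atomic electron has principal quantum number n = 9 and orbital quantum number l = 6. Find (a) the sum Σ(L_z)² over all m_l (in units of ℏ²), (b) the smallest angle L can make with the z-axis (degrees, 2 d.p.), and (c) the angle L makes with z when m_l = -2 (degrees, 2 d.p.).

Σ m_l² = 182, so Σ(L_z)² = 182 ℏ².
cos θ_min = 6/√42, so θ_min ≈ 22.21°.
For m_l = -2: cos θ = -2/√42, θ ≈ 107.98°.

Σ(L_z)² = 182 ℏ²; θ_min ≈ 22.21°; θ(m_l=-2) ≈ 107.98°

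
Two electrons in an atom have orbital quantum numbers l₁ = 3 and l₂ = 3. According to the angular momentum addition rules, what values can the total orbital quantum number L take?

By the triangle rule, |l₁ − l₂| ≤ L ≤ l₁ + l₂.
So L can be 0, 1, 2, 3, 4, 5, 6.

L = 0, 1, 2, 3, 4, 5, 6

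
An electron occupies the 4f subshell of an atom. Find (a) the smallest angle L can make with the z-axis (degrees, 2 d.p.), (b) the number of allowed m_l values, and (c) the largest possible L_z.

For 4f, l = 3.
cos θ_min = 3/√12, so θ_min ≈ 30.00°.
There are 2l+1 = 7 values of m_l.
L_z,max = lℏ = 3ℏ.

θ_min ≈ 30.00°; 7 values; L_z,max = 3ℏ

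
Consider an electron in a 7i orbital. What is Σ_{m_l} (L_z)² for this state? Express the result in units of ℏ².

Σ(L_z)² = 182 ℏ²

The 7i subshell has l = 6.
m_l ∈ {-6, -5, -4, -3, -2, -1, 0, 1, 2, 3, 4, 5, 6}.
Σ m_l² = l(l+1)(2l+1)/3 = 6·7·13/3 = 182.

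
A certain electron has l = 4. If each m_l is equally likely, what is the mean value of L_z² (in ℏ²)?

⟨L_z²⟩ = 6.667 ℏ²

The allowed m_l values are -4, -3, -2, -1, 0, 1, 2, 3, 4.
Average of L_z² over 9 states: 60/9 ℏ² = 6.667 ℏ².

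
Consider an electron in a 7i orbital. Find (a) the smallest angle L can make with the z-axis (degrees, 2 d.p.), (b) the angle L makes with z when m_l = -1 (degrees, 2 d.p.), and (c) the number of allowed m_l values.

7i means n = 7, l = 6.
cos θ_min = 6/√42, so θ_min ≈ 22.21°.
For m_l = -1: cos θ = -1/√42, θ ≈ 98.88°.
There are 2l+1 = 13 values of m_l.

θ_min ≈ 22.21°; θ(m_l=-1) ≈ 98.88°; 13 values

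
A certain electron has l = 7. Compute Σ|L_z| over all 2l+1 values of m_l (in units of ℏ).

Σ|L_z| = 56 ℏ

The allowed m_l values are -7, -6, -5, -4, -3, -2, -1, 0, 1, 2, 3, 4, 5, 6, 7.
Σ|m_l| = 2(1+2+…+7) = 56.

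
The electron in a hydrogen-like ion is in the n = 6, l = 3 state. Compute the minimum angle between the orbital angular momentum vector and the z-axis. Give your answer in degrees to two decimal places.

|L| = √(l(l+1)) ℏ = 2√3 ℏ.
The smallest angle corresponds to the largest L_z, i.e. m_l = l = 3, giving L_z = 3ℏ.
cos θ_min = 3/√12, so θ_min ≈ 30.00°.

θ_min ≈ 30.00°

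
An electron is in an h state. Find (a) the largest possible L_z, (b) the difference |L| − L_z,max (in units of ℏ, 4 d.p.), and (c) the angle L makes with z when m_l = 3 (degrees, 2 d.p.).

L_z,max = 5ℏ; |L|−L_z,max ≈ 0.4772ℏ; θ(m_l=3) ≈ 56.79°

For an h orbital, l = 5.
L_z,max = lℏ = 5ℏ.
|L| − L_z,max = (√30 − 5)ℏ ≈ 0.4772ℏ.
For m_l = 3: cos θ = 3/√30, θ ≈ 56.79°.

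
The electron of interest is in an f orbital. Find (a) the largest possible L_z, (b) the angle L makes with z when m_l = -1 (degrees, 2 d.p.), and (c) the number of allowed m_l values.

An f state has l = 3.
L_z,max = lℏ = 3ℏ.
For m_l = -1: cos θ = -1/√12, θ ≈ 106.78°.
There are 2l+1 = 7 values of m_l.

L_z,max = 3ℏ; θ(m_l=-1) ≈ 106.78°; 7 values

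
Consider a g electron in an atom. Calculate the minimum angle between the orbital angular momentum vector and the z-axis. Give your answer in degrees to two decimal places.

θ_min ≈ 26.57°

A g state has l = 4.
|L|² = l(l+1)ℏ² = 20ℏ², so |L| = 2√5 ℏ.
The smallest angle corresponds to the largest L_z, i.e. m_l = l = 4, giving L_z = 4ℏ.
cos θ_min = 4/√20, so θ_min ≈ 26.57°.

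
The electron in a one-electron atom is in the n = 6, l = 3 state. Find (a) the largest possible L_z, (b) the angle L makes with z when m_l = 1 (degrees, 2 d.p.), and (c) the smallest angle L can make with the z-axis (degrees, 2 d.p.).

L_z,max = 3ℏ; θ(m_l=1) ≈ 73.22°; θ_min ≈ 30.00°

L_z,max = lℏ = 3ℏ.
For m_l = 1: cos θ = 1/√12, θ ≈ 73.22°.
cos θ_min = 3/√12, so θ_min ≈ 30.00°.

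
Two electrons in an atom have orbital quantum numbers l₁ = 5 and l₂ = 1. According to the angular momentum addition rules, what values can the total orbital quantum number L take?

By the triangle rule, |l₁ − l₂| ≤ L ≤ l₁ + l₂.
So L can be 4, 5, 6.

L = 4, 5, 6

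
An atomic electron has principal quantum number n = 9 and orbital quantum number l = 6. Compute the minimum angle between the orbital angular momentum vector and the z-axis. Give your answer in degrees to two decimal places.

θ_min ≈ 22.21°

|L| = ℏ√(l(l+1)) = √42 ℏ.
The smallest angle corresponds to the largest L_z, i.e. m_l = l = 6, giving L_z = 6ℏ.
cos θ_min = 6/√42, so θ_min ≈ 22.21°.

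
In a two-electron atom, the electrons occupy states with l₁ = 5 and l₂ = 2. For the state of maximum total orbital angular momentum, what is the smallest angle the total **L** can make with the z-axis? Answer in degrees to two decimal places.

θ_min ≈ 20.70°

L runs from |5 − 2| = 3 to 5 + 2 = 7.
Allowed values: L = 3, 4, 5, 6, 7.
The maximum is L = 7, with |L_tot| = ℏ√(7·8) = 2√14 ℏ.
The minimum angle with z is arccos(7/√56) ≈ 20.70°.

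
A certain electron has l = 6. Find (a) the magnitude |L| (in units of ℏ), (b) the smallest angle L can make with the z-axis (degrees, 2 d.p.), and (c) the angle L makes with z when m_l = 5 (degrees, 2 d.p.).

|L| = √42 ℏ ≈ 6.481ℏ; θ_min ≈ 22.21°; θ(m_l=5) ≈ 39.51°

|L| = ℏ√(6·7) = √42 ℏ ≈ 6.481ℏ.
cos θ_min = 6/√42, so θ_min ≈ 22.21°.
For m_l = 5: cos θ = 5/√42, θ ≈ 39.51°.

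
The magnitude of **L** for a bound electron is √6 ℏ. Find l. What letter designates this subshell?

l = 2 (d orbital)

(|L|/ℏ)² = l(l+1) = 6.
Solving: l = 2.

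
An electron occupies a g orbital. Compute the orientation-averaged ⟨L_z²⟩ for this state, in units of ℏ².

A g state has l = 4.
m_l runs from −4 to 4, i.e. {-4, -3, -2, -1, 0, 1, 2, 3, 4}.
⟨L_z²⟩ = ℏ²·l(l+1)/3 = 6.667ℏ².

⟨L_z²⟩ = 6.667 ℏ²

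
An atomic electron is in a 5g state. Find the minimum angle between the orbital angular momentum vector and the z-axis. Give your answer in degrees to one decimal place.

The 5g subshell has l = 4.
|L| = √(l(l+1)) ℏ = 2√5 ℏ.
The smallest angle corresponds to the largest L_z, i.e. m_l = l = 4, giving L_z = 4ℏ.
cos θ_min = 4/√20, so θ_min ≈ 26.6°.

θ_min ≈ 26.6°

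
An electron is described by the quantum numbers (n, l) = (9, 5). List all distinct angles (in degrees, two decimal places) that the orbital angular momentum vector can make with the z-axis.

θ ∈ {24.09°, 43.09°, 56.79°, 68.58°, 79.48°, 90.00°, 100.52°, 111.42°, 123.21°, 136.91°, 155.91°}

|L| = √(l(l+1)) ℏ = √30 ℏ.
cos θ = m_l/√30 for each m_l ∈ {-5, -4, -3, -2, -1, 0, 1, 2, 3, 4, 5}.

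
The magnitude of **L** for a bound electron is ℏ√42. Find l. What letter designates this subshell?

Since |L|² = l(l+1)ℏ², l(l+1) = 42.
l² + l − 42 = 0 ⇒ l = 6.

l = 6 (i orbital)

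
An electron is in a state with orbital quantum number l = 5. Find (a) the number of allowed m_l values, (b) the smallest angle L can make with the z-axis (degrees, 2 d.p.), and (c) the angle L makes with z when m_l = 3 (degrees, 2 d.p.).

11 values; θ_min ≈ 24.09°; θ(m_l=3) ≈ 56.79°

There are 2l+1 = 11 values of m_l.
cos θ_min = 5/√30, so θ_min ≈ 24.09°.
For m_l = 3: cos θ = 3/√30, θ ≈ 56.79°.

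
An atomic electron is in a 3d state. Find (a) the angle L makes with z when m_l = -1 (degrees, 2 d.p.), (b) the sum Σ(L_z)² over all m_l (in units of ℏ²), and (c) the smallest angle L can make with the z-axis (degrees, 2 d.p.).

θ(m_l=-1) ≈ 114.09°; Σ(L_z)² = 10 ℏ²; θ_min ≈ 35.26°

The 3d subshell has l = 2.
For m_l = -1: cos θ = -1/√6, θ ≈ 114.09°.
Σ m_l² = 10, so Σ(L_z)² = 10 ℏ².
cos θ_min = 2/√6, so θ_min ≈ 35.26°.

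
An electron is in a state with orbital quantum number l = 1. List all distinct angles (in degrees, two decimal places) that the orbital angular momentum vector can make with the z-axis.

|L| = √(l(l+1)) ℏ = √2 ℏ.
cos θ = m_l/√2 for each m_l ∈ {-1, 0, 1}.

θ ∈ {45.00°, 90.00°, 135.00°}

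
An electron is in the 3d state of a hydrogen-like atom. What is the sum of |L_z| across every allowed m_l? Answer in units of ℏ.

Σ|L_z| = 6 ℏ

For 3d, l = 2.
m_l runs from −2 to 2, i.e. {-2, -1, 0, 1, 2}.
Σ|m_l| = l(l+1) = 6.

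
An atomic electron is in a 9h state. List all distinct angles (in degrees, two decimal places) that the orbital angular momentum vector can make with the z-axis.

θ ∈ {24.09°, 43.09°, 56.79°, 68.58°, 79.48°, 90.00°, 100.52°, 111.42°, 123.21°, 136.91°, 155.91°}

For 9h, l = 5.
|L|² = l(l+1)ℏ² = 30ℏ², so |L| = √30 ℏ.
cos θ = m_l/√30 for each m_l ∈ {-5, -4, -3, -2, -1, 0, 1, 2, 3, 4, 5}.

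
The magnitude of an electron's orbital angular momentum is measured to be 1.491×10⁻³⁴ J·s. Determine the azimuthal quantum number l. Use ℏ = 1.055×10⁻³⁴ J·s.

l = 1

|L|/ℏ = (1.491×10⁻³⁴)/(1.055×10⁻³⁴) ≈ 1.413.
l(l+1) ≈ 1.413² ≈ 2.00, so l = 1.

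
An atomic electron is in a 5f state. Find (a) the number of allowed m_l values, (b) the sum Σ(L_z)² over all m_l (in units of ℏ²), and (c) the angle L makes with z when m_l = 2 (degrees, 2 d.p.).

7 values; Σ(L_z)² = 28 ℏ²; θ(m_l=2) ≈ 54.74°

For 5f, l = 3.
There are 2l+1 = 7 values of m_l.
Σ m_l² = 28, so Σ(L_z)² = 28 ℏ².
For m_l = 2: cos θ = 2/√12, θ ≈ 54.74°.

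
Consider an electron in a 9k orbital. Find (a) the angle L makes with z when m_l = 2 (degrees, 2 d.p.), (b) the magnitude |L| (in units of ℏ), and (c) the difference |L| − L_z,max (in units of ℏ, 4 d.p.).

θ(m_l=2) ≈ 74.50°; |L| = 2√14 ℏ ≈ 7.483ℏ; |L|−L_z,max ≈ 0.4833ℏ

For 9k, l = 7.
For m_l = 2: cos θ = 2/√56, θ ≈ 74.50°.
|L| = ℏ√(7·8) = 2√14 ℏ ≈ 7.483ℏ.
|L| − L_z,max = (2√14 − 7)ℏ ≈ 0.4833ℏ.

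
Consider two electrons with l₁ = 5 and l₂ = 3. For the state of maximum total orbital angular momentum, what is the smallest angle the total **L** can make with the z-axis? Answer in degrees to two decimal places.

The total orbital quantum number L ranges from |l₁ − l₂| to l₁ + l₂ in integer steps.
So L can be 2, 3, 4, 5, 6, 7, 8.
The maximum is L = 8, with |L_tot| = ℏ√(8·9) = 6√2 ℏ.
The minimum angle with z is arccos(8/√72) ≈ 19.47°.

θ_min ≈ 19.47°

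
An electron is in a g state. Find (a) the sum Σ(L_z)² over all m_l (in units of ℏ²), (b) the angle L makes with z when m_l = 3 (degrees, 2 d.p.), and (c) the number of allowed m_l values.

Σ(L_z)² = 60 ℏ²; θ(m_l=3) ≈ 47.87°; 9 values

The letter g corresponds to l = 4.
Σ m_l² = 60, so Σ(L_z)² = 60 ℏ².
For m_l = 3: cos θ = 3/√20, θ ≈ 47.87°.
There are 2l+1 = 9 values of m_l.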